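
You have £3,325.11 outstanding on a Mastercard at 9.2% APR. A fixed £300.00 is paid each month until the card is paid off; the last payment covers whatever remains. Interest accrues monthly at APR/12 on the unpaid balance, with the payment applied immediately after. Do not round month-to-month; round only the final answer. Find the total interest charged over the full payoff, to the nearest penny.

Monthly rate r = 9.2%/12 = 0.766667% = 0.00766667.
Payoff takes n = ⌈−ln(1 − rB₀/P)/ln(1+r)⌉ = ⌈11.627⌉ = 12 payments; the last is £188.51.
Total paid = 11·£300.00 + £188.51 = £3,488.51.
Total interest = total paid − principal = £3,488.51 − £3,325.11 = £163.40.

£163.40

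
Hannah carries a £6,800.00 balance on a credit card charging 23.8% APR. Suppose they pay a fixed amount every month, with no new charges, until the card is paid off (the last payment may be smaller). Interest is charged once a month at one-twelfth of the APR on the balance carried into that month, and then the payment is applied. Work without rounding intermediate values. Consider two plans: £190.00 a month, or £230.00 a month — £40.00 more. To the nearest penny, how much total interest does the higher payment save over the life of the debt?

Monthly rate r = 23.8%/12 = 1.98333% = 0.0198333.
At £190.00/mo: n = ⌈−ln(1 − rB₀/P)/ln(1+r)⌉ = 63 payments (last £189.99); total interest = total paid − £6,800.00 = £5,169.99.
At £230.00/mo: 45 payments (last £218.81); total interest £3,538.81.
Interest saved = £5,169.99 − £3,538.81 = £1,631.18.

£1,631.18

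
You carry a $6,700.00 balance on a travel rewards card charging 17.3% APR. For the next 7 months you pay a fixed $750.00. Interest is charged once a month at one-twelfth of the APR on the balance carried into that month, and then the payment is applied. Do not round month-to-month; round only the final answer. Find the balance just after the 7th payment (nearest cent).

Monthly rate r = 17.3%/12 = 1.44167% = 0.0144167.
Each month: B ← B·(1+r) − $750.00.
Month 1: interest $96.59; balance after payment $6,046.59.
Month 2: interest $87.17; balance after payment $5,383.76.
Month 3: interest $77.62; balance after payment $4,711.38.
Month 4: interest $67.92; balance after payment $4,029.30.
Month 5: interest $58.09; balance after payment $3,337.39.
Month 6: interest $48.11; balance after payment $2,635.50.
Month 7: interest $38.00; balance after payment $1,923.50.

$1,923.50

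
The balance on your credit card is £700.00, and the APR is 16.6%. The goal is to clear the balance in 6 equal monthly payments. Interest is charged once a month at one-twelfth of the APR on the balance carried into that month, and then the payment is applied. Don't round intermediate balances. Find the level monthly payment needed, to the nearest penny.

£122.38

Monthly rate r = 16.6%/12 = 1.38333% = 0.0138333.
Level-payment amortization: P = B₀·r / (1 − (1+r)^(−n)) = 700.00·0.0138333 / (1 − 1.01383^(−6)).
Denominator 1 − (1+r)^(−6) = 0.0791251682.
P = 9.68333 / 0.0791251682 ≈ 122.38.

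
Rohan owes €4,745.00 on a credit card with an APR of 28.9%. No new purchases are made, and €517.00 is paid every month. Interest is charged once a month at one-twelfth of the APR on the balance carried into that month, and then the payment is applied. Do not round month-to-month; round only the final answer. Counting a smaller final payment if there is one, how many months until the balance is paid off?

Monthly rate r = 28.9%/12 = 2.40833% = 0.0240833.
Recurrence: B ← B·(1+r) − €517.00.
Month 1: interest €114.28; balance after payment €4,342.28.
Month 2: interest €104.58; balance after payment €3,929.85.
Closed form: n = −ln(1 − rB₀/P)/ln(1+r) = −ln(0.77896)/ln(1.02408) ≈ 10.496, so the balance reaches zero during payment 11.

11 months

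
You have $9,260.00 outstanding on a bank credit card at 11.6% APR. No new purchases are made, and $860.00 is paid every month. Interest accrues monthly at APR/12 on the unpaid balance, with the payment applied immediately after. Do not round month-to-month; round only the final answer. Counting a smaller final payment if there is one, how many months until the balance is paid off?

12 payments

Monthly rate r = 11.6%/12 = 0.966667% = 0.00966667.
Recurrence: B ← B·(1+r) − $860.00.
Month 1: interest $89.51; balance after payment $8,489.51.
Month 2: interest $82.07; balance after payment $7,711.58.
Closed form: n = −ln(1 − rB₀/P)/ln(1+r) = −ln(0.89591)/ln(1.00967) ≈ 11.425, so the balance reaches zero during payment 12.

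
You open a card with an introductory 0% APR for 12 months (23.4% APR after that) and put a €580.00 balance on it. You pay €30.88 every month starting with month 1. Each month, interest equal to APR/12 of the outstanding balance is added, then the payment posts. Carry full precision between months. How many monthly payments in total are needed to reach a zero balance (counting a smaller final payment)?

Promo months 1–12 at r₀ = 0%/12 = 0; months 13+ at r₁ = 23.4%/12 = 0.0195.
After month 12 (no interest yet): B = €580.00 − 12·€30.88 = €209.44.
Then at r₁ with €30.88/mo: n₂ = −ln(1 − r₁·B/P)/ln(1+r₁) ≈ 7.35 → 8 more payments.

20 months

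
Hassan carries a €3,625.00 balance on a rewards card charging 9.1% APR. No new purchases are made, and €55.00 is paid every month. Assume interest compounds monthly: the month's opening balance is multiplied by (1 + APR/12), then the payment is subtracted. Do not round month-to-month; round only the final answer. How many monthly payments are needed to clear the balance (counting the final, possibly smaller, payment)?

92 payments

Monthly rate r = 9.1%/12 = 0.758333% = 0.00758333.
Recurrence: B ← B·(1+r) − €55.00.
Month 1: interest €27.49; balance after payment €3,597.49.
Month 2: interest €27.28; balance after payment €3,569.77.
Closed form: n = −ln(1 − rB₀/P)/ln(1+r) = −ln(0.50019)/ln(1.00758) ≈ 91.700, so the balance reaches zero during payment 92.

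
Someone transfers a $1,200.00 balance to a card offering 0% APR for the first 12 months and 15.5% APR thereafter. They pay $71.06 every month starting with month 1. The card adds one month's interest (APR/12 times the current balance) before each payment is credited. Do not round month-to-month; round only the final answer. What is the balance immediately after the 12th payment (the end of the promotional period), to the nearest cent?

Promo months 1–12 at r₀ = 0%/12 = 0; months 13+ at r₁ = 15.5%/12 = 0.0129167.
After month 12 (no interest yet): B = $1,200.00 − 12·$71.06 = $347.28.

$347.28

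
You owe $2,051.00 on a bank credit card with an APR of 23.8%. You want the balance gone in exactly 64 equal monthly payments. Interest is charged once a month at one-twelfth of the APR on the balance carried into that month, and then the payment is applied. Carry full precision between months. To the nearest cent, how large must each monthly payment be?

$56.86

Monthly rate r = 23.8%/12 = 1.98333% = 0.0198333.
Level-payment amortization: P = B₀·r / (1 − (1+r)^(−n)) = 2051.00·0.0198333 / (1 − 1.01983^(−64)).
Denominator 1 − (1+r)^(−64) = 0.715468063.
P = 40.6782 / 0.715468063 ≈ 56.86.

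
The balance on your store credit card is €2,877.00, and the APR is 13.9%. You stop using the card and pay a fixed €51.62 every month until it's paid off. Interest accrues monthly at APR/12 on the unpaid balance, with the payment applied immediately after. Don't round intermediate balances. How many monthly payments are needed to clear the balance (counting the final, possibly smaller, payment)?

Monthly rate r = 13.9%/12 = 1.15833% = 0.0115833.
Recurrence: B ← B·(1+r) − €51.62.
Month 1: interest €33.33; balance after payment €2,858.71.
Month 2: interest €33.11; balance after payment €2,840.20.
Closed form: n = −ln(1 − rB₀/P)/ln(1+r) = −ln(0.35441)/ln(1.01158) ≈ 90.068, so the balance reaches zero during payment 91.

91 payments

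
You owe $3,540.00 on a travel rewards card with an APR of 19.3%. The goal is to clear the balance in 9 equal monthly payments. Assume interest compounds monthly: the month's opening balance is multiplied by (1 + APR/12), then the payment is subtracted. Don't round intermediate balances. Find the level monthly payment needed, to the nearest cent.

Monthly rate r = 19.3%/12 = 1.60833% = 0.0160833.
Level-payment amortization: P = B₀·r / (1 − (1+r)^(−n)) = 3540.00·0.0160833 / (1 − 1.01608^(−9)).
Denominator 1 − (1+r)^(−9) = 0.133764356.
P = 56.935 / 0.133764356 ≈ 425.64.

$425.64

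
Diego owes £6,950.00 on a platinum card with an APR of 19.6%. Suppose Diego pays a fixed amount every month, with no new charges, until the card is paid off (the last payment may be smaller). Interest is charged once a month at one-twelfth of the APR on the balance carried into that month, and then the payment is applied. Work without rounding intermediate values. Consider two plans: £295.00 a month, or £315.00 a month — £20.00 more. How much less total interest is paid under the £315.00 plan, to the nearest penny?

Monthly rate r = 19.6%/12 = 1.63333% = 0.0163333.
At £295.00/mo: n = ⌈−ln(1 − rB₀/P)/ln(1+r)⌉ = 30 payments (last £290.85); total interest = total paid − £6,950.00 = £1,895.85.
At £315.00/mo: 28 payments (last £183.94); total interest £1,738.94.
Interest saved = £1,895.85 − £1,738.94 = £156.91.

£156.91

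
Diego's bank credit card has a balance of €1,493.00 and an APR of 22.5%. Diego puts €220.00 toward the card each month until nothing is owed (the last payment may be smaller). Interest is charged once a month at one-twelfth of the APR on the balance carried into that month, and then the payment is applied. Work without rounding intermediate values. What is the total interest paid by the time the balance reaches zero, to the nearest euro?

Monthly rate r = 22.5%/12 = 1.875% = 0.01875.
Payoff takes n = ⌈−ln(1 − rB₀/P)/ln(1+r)⌉ = ⌈7.326⌉ = 8 payments; the last is €72.28.
Total paid = 7·€220.00 + €72.28 = €1,612.28.
Total interest = total paid − principal = €1,612.28 − €1,493.00 = €119.28.

€119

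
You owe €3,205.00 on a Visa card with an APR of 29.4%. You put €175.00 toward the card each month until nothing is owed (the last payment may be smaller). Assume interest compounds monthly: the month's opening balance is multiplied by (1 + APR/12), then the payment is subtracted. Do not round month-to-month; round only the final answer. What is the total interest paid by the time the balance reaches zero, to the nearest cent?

Monthly rate r = 29.4%/12 = 2.45% = 0.0245.
Payoff takes n = ⌈−ln(1 − rB₀/P)/ln(1+r)⌉ = ⌈24.602⌉ = 25 payments; the last is €105.80.
Total paid = 24·€175.00 + €105.80 = €4,305.80.
Total interest = total paid − principal = €4,305.80 − €3,205.00 = €1,100.80.

€1,100.80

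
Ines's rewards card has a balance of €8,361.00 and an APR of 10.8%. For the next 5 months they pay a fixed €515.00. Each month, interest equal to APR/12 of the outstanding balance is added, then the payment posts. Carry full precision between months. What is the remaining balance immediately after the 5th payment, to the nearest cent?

Monthly rate r = 10.8%/12 = 0.9% = 0.009.
Each month: B ← B·(1+r) − €515.00.
Month 1: interest €75.25; balance after payment €7,921.25.
Month 2: interest €71.29; balance after payment €7,477.54.
Month 3: interest €67.30; balance after payment €7,029.84.
Month 4: interest €63.27; balance after payment €6,578.11.
Month 5: interest €59.20; balance after payment €6,122.31.

€6,122.31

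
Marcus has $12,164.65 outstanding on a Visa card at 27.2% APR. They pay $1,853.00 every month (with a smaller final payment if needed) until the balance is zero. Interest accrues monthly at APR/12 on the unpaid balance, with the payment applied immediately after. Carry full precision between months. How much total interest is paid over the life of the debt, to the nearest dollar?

Monthly rate r = 27.2%/12 = 2.26667% = 0.0226667.
Payoff takes n = ⌈−ln(1 − rB₀/P)/ln(1+r)⌉ = ⌈7.188⌉ = 8 payments; the last is $351.78.
Total paid = 7·$1,853.00 + $351.78 = $13,322.78.
Total interest = total paid − principal = $13,322.78 − $12,164.65 = $1,158.13.

$1,158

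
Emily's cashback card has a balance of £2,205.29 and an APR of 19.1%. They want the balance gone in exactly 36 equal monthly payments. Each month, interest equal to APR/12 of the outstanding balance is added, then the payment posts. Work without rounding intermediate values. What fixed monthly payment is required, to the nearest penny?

£80.95

Monthly rate r = 19.1%/12 = 1.59167% = 0.0159167.
Level-payment amortization: P = B₀·r / (1 − (1+r)^(−n)) = 2205.29·0.0159167 / (1 − 1.01592^(−36)).
Denominator 1 − (1+r)^(−36) = 0.433618666.
P = 35.1009 / 0.433618666 ≈ 80.95.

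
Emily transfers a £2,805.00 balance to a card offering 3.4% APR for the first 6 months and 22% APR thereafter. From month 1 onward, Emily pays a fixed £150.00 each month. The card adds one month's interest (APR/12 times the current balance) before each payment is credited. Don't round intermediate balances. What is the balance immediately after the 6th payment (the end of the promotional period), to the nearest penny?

Promo months 1–6 at r₀ = 3.4%/12 = 0.00283333; months 7+ at r₁ = 22%/12 = 0.0183333.
After month 6: iterate B ← B·(1+r₀) − £150.00 for 6 months → £1,946.62.

£1,946.62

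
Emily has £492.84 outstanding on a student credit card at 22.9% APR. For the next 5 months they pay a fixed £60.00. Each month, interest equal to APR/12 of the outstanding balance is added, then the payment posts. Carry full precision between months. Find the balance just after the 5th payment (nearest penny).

£230.02

Monthly rate r = 22.9%/12 = 1.90833% = 0.0190833.
Each month: B ← B·(1+r) − £60.00.
Month 1: interest £9.41; balance after payment £442.25.
Month 2: interest £8.44; balance after payment £390.68.
Month 3: interest £7.46; balance after payment £338.14.
Month 4: interest £6.45; balance after payment £284.59.
Month 5: interest £5.43; balance after payment £230.02.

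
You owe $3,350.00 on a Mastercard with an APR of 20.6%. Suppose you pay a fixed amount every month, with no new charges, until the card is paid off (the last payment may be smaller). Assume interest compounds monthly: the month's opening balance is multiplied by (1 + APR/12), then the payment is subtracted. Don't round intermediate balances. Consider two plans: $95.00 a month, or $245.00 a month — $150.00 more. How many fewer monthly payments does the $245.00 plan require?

39 fewer payments

Monthly rate r = 20.6%/12 = 1.71667% = 0.0171667.
At $95.00/mo: n = ⌈−ln(1 − rB₀/P)/ln(1+r)⌉ = 55 payments (last $59.49); total interest = total paid − $3,350.00 = $1,839.49.
At $245.00/mo: 16 payments (last $176.16); total interest $501.16.
Payments saved = 55 − 16 = 39.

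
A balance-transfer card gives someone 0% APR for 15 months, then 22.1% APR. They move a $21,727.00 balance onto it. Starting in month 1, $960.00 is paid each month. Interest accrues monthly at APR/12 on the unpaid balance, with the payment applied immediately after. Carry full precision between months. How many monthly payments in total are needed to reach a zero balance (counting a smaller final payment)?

24 months

Promo months 1–15 at r₀ = 0%/12 = 0; months 16+ at r₁ = 22.1%/12 = 0.0184167.
After month 15 (no interest yet): B = $21,727.00 − 15·$960.00 = $7,327.00.
Then at r₁ with $960.00/mo: n₂ = −ln(1 − r₁·B/P)/ln(1+r₁) ≈ 8.30 → 9 more payments.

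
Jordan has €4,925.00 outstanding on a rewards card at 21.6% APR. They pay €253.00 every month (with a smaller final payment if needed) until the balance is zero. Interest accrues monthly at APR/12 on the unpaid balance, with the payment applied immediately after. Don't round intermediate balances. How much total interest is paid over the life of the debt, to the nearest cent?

Monthly rate r = 21.6%/12 = 1.8% = 0.018.
Payoff takes n = ⌈−ln(1 − rB₀/P)/ln(1+r)⌉ = ⌈24.181⌉ = 25 payments; the last is €46.19.
Total paid = 24·€253.00 + €46.19 = €6,118.19.
Total interest = total paid − principal = €6,118.19 − €4,925.00 = €1,193.19.

€1,193.19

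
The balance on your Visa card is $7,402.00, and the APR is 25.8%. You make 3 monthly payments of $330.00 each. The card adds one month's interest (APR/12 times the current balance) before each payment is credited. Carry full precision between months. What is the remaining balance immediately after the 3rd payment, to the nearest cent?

Monthly rate r = 25.8%/12 = 2.15% = 0.0215.
Each month: B ← B·(1+r) − $330.00.
Month 1: interest $159.14; balance after payment $7,231.14.
Month 2: interest $155.47; balance after payment $7,056.61.
Month 3: interest $151.72; balance after payment $6,878.33.

$6,878.33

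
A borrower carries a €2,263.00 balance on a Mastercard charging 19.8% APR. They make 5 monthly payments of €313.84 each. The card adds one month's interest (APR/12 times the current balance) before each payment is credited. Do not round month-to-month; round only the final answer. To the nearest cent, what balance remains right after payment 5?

€834.12

Monthly rate r = 19.8%/12 = 1.65% = 0.0165.
Each month: B ← B·(1+r) − €313.84.
Month 1: interest €37.34; balance after payment €1,986.50.
Month 2: interest €32.78; balance after payment €1,705.44.
Month 3: interest €28.14; balance after payment €1,419.74.
Month 4: interest €23.43; balance after payment €1,129.32.
Month 5: interest €18.63; balance after payment €834.12.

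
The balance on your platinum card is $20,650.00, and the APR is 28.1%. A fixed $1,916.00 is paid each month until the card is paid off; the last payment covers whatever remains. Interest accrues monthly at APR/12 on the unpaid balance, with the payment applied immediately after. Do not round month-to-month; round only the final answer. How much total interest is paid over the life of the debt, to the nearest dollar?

$3,431

Monthly rate r = 28.1%/12 = 2.34167% = 0.0234167.
Payoff takes n = ⌈−ln(1 − rB₀/P)/ln(1+r)⌉ = ⌈12.566⌉ = 13 payments; the last is $1,089.48.
Total paid = 12·$1,916.00 + $1,089.48 = $24,081.48.
Total interest = total paid − principal = $24,081.48 − $20,650.00 = $3,431.48.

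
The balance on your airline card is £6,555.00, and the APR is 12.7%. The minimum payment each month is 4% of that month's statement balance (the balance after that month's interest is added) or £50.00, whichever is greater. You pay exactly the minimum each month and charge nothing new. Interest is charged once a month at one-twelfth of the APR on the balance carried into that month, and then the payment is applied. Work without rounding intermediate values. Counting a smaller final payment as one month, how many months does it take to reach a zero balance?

Monthly rate r = 12.7%/12 = 1.05833% = 0.0105833.
While 4% of the post-interest balance exceeds £50.00, each month B ← (B·(1+r))·(1 − 0.04), i.e. B shrinks by the factor (1+r)·0.96 = 0.97016.
This holds for months 1–56. Entering month 57 the balance is £1,201.71; 4% of the post-interest balance is now below £50.00, so the flat £50.00 minimum applies from here.
From month 57 a fixed £50.00 at rate r clears £1,201.71 in 28 more payments. Total: 56 + 28 = 84 months.

84 months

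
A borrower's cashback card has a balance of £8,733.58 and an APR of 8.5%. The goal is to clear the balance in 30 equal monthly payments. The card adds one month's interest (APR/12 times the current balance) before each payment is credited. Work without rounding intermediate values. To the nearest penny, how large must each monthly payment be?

£324.17

Monthly rate r = 8.5%/12 = 0.708333% = 0.00708333.
Level-payment amortization: P = B₀·r / (1 − (1+r)^(−n)) = 8733.58·0.00708333 / (1 − 1.00708^(−30)).
Denominator 1 − (1+r)^(−30) = 0.190833789.
P = 61.8629 / 0.190833789 ≈ 324.17.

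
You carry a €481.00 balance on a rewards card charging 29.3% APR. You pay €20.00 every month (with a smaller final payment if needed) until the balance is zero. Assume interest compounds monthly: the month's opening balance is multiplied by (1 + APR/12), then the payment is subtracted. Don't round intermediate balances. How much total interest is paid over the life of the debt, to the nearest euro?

€253

Monthly rate r = 29.3%/12 = 2.44167% = 0.0244167.
Payoff takes n = ⌈−ln(1 − rB₀/P)/ln(1+r)⌉ = ⌈36.680⌉ = 37 payments; the last is €13.65.
Total paid = 36·€20.00 + €13.65 = €733.65.
Total interest = total paid − principal = €733.65 − €481.00 = €252.65.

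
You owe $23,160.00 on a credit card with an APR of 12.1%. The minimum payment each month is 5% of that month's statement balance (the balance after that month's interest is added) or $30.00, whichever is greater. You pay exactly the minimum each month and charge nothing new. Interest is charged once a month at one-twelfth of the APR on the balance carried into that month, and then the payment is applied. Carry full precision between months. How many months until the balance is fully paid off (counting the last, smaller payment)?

111 months

Monthly rate r = 12.1%/12 = 1.00833% = 0.0100833.
While 5% of the post-interest balance exceeds $30.00, each month B ← (B·(1+r))·(1 − 0.05), i.e. B shrinks by the factor (1+r)·0.95 = 0.95958.
This holds for months 1–89. Entering month 90 the balance is $588.75; 5% of the post-interest balance is now below $30.00, so the flat $30.00 minimum applies from here.
From month 90 a fixed $30.00 at rate r clears $588.75 in 22 more payments. Total: 89 + 22 = 111 months.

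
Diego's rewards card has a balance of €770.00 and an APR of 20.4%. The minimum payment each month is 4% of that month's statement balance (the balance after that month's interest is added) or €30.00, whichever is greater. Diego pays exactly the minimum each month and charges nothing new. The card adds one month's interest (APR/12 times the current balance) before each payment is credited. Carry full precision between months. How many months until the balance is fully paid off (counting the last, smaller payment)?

34 months

Monthly rate r = 20.4%/12 = 1.7% = 0.017.
While 4% of the post-interest balance exceeds €30.00, each month B ← (B·(1+r))·(1 − 0.04), i.e. B shrinks by the factor (1+r)·0.96 = 0.97632.
This holds for months 1–2. Entering month 3 the balance is €733.96; 4% of the post-interest balance is now below €30.00, so the flat €30.00 minimum applies from here.
From month 3 a fixed €30.00 at rate r clears €733.96 in 32 more payments. Total: 2 + 32 = 34 months.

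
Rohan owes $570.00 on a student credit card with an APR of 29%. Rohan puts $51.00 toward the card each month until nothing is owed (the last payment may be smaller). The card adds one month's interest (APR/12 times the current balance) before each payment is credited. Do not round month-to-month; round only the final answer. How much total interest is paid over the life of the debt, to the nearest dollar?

$103

Monthly rate r = 29%/12 = 2.41667% = 0.0241667.
Payoff takes n = ⌈−ln(1 − rB₀/P)/ln(1+r)⌉ = ⌈13.185⌉ = 14 payments; the last is $9.52.
Total paid = 13·$51.00 + $9.52 = $672.52.
Total interest = total paid − principal = $672.52 − $570.00 = $102.52.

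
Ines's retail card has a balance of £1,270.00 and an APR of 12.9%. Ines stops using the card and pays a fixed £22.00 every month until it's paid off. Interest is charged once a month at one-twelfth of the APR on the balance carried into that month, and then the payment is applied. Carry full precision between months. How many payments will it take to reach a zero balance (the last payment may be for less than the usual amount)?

Monthly rate r = 12.9%/12 = 1.075% = 0.01075.
Recurrence: B ← B·(1+r) − £22.00.
Month 1: interest £13.65; balance after payment £1,261.65.
Month 2: interest £13.56; balance after payment £1,253.22.
Closed form: n = −ln(1 − rB₀/P)/ln(1+r) = −ln(0.37943)/ln(1.01075) ≈ 90.631, so the balance reaches zero during payment 91.

91 payments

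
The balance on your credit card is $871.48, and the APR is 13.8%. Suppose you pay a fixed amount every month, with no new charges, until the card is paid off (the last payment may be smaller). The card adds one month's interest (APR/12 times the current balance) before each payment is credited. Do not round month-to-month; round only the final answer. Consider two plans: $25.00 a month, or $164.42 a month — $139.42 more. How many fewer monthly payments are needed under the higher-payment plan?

Monthly rate r = 13.8%/12 = 1.15% = 0.0115.
At $25.00/mo: n = ⌈−ln(1 − rB₀/P)/ln(1+r)⌉ = 45 payments (last $20.10); total interest = total paid − $871.48 = $248.62.
At $164.42/mo: 6 payments (last $82.47); total interest $33.09.
Payments saved = 45 − 6 = 39.

39 fewer payments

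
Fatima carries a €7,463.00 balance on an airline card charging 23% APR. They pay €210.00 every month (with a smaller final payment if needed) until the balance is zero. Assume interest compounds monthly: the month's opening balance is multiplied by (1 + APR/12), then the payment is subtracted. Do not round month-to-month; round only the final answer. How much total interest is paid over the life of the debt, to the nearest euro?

Monthly rate r = 23%/12 = 1.91667% = 0.0191667.
Payoff takes n = ⌈−ln(1 − rB₀/P)/ln(1+r)⌉ = ⌈60.206⌉ = 61 payments; the last is €43.54.
Total paid = 60·€210.00 + €43.54 = €12,643.54.
Total interest = total paid − principal = €12,643.54 − €7,463.00 = €5,180.54.

€5,181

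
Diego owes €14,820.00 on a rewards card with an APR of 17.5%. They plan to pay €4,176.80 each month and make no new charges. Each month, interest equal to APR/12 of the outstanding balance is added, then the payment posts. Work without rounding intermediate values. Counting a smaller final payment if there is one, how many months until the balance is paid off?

4 months

Monthly rate r = 17.5%/12 = 1.45833% = 0.0145833.
Recurrence: B ← B·(1+r) − €4,176.80.
Month 1: interest €216.12; balance after payment €10,859.33.
Month 2: interest €158.37; balance after payment €6,840.89.
Month 3: interest €99.76; balance after payment €2,763.85.
Month 4: interest €40.31; balance after payment €0.00.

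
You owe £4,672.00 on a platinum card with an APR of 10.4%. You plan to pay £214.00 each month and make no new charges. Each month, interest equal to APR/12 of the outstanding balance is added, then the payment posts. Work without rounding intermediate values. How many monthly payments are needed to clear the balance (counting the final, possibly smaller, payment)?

Monthly rate r = 10.4%/12 = 0.866667% = 0.00866667.
Recurrence: B ← B·(1+r) − £214.00.
Month 1: interest £40.49; balance after payment £4,498.49.
Month 2: interest £38.99; balance after payment £4,323.48.
Closed form: n = −ln(1 − rB₀/P)/ln(1+r) = −ln(0.81079)/ln(1.00867) ≈ 24.306, so the balance reaches zero during payment 25.

25 months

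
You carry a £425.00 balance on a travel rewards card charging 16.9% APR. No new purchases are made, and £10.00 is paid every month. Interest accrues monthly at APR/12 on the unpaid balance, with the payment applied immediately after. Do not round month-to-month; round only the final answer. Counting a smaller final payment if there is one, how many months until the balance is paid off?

66 months

Monthly rate r = 16.9%/12 = 1.40833% = 0.0140833.
Recurrence: B ← B·(1+r) − £10.00.
Month 1: interest £5.99; balance after payment £420.99.
Month 2: interest £5.93; balance after payment £416.91.
Closed form: n = −ln(1 − rB₀/P)/ln(1+r) = −ln(0.40146)/ln(1.01408) ≈ 65.259, so the balance reaches zero during payment 66.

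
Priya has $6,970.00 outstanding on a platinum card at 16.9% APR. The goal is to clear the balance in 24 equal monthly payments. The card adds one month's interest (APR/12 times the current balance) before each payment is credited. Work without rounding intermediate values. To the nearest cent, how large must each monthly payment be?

$344.28

Monthly rate r = 16.9%/12 = 1.40833% = 0.0140833.
Level-payment amortization: P = B₀·r / (1 − (1+r)^(−n)) = 6970.00·0.0140833 / (1 − 1.01408^(−24)).
Denominator 1 − (1+r)^(−24) = 0.285121034.
P = 98.1608 / 0.285121034 ≈ 344.28.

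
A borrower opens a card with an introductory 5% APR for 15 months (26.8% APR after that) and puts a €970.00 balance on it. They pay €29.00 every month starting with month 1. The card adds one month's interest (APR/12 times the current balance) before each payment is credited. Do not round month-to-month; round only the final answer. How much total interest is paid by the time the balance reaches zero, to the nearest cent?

Promo months 1–15 at r₀ = 5%/12 = 0.00416667; months 16+ at r₁ = 26.8%/12 = 0.0223333.
After month 15: iterate B ← B·(1+r₀) − €29.00 for 15 months → €584.51.
Then at r₁ with €29.00/mo: n₂ = −ln(1 − r₁·B/P)/ln(1+r₁) ≈ 27.08 → 28 more payments.
Total paid = 42·€29.00 + €2.28 = €1,220.28; interest = €1,220.28 − €970.00 = €250.28.

€250.28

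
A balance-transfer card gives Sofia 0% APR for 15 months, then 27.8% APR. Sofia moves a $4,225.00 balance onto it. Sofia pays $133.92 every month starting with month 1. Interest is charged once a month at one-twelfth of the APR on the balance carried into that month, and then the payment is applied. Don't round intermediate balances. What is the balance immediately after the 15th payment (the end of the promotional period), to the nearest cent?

Promo months 1–15 at r₀ = 0%/12 = 0; months 16+ at r₁ = 27.8%/12 = 0.0231667.
After month 15 (no interest yet): B = $4,225.00 − 15·$133.92 = $2,216.20.

$2,216.20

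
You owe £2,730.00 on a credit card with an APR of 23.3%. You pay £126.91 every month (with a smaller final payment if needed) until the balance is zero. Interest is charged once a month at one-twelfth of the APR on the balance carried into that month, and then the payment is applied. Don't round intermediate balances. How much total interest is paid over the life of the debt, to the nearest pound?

Monthly rate r = 23.3%/12 = 1.94167% = 0.0194167.
Payoff takes n = ⌈−ln(1 − rB₀/P)/ln(1+r)⌉ = ⌈28.118⌉ = 29 payments; the last is £15.15.
Total paid = 28·£126.91 + £15.15 = £3,568.63.
Total interest = total paid − principal = £3,568.63 − £2,730.00 = £838.63.

£839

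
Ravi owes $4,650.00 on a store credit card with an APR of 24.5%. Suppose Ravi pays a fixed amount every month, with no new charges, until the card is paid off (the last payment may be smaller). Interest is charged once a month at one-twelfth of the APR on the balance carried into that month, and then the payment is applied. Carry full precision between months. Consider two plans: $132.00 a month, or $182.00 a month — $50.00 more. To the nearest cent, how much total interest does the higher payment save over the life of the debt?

$1,655.38

Monthly rate r = 24.5%/12 = 2.04167% = 0.0204167.
At $132.00/mo: n = ⌈−ln(1 − rB₀/P)/ln(1+r)⌉ = 63 payments (last $111.93); total interest = total paid − $4,650.00 = $3,645.93.
At $182.00/mo: 37 payments (last $88.55); total interest $1,990.55.
Interest saved = $3,645.93 − $1,990.55 = $1,655.38.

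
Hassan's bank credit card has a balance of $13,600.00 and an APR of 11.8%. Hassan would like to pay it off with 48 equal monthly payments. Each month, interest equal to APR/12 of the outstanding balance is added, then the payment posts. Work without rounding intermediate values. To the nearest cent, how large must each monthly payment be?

Monthly rate r = 11.8%/12 = 0.983333% = 0.00983333.
Level-payment amortization: P = B₀·r / (1 − (1+r)^(−n)) = 13600.00·0.00983333 / (1 − 1.00983^(−48)).
Denominator 1 − (1+r)^(−48) = 0.374806724.
P = 133.733 / 0.374806724 ≈ 356.81.

$356.81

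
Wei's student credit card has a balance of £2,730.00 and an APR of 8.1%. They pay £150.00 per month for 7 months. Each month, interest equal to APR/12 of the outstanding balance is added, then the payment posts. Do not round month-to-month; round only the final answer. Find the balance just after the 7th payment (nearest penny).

Monthly rate r = 8.1%/12 = 0.675% = 0.00675.
Each month: B ← B·(1+r) − £150.00.
Month 1: interest £18.43; balance after payment £2,598.43.
Month 2: interest £17.54; balance after payment £2,465.97.
Month 3: interest £16.65; balance after payment £2,332.61.
Month 4: interest £15.75; balance after payment £2,198.36.
Month 5: interest £14.84; balance after payment £2,063.20.
Month 6: interest £13.93; balance after payment £1,927.12.
Month 7: interest £13.01; balance after payment £1,790.13.

£1,790.13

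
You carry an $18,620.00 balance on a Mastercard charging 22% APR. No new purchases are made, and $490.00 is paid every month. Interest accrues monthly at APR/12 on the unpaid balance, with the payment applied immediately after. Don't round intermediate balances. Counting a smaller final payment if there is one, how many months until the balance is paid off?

66 payments

Monthly rate r = 22%/12 = 1.83333% = 0.0183333.
Recurrence: B ← B·(1+r) − $490.00.
Month 1: interest $341.37; balance after payment $18,471.37.
Month 2: interest $338.64; balance after payment $18,320.01.
Closed form: n = −ln(1 − rB₀/P)/ln(1+r) = −ln(0.30333)/ln(1.01833) ≈ 65.663, so the balance reaches zero during payment 66.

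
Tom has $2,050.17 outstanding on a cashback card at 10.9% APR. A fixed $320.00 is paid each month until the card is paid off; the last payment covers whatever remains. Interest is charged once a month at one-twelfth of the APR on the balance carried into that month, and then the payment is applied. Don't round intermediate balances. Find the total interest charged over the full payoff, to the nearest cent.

Monthly rate r = 10.9%/12 = 0.908333% = 0.00908333.
Payoff takes n = ⌈−ln(1 − rB₀/P)/ln(1+r)⌉ = ⌈6.631⌉ = 7 payments; the last is $202.16.
Total paid = 6·$320.00 + $202.16 = $2,122.16.
Total interest = total paid − principal = $2,122.16 − $2,050.17 = $71.99.

$71.99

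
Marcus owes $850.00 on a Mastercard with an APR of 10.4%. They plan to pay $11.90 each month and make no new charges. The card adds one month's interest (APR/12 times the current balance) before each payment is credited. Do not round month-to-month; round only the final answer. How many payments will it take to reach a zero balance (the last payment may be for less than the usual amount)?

Monthly rate r = 10.4%/12 = 0.866667% = 0.00866667.
Recurrence: B ← B·(1+r) − $11.90.
Month 1: interest $7.37; balance after payment $845.47.
Month 2: interest $7.33; balance after payment $840.89.
Closed form: n = −ln(1 − rB₀/P)/ln(1+r) = −ln(0.38095)/ln(1.00867) ≈ 111.837, so the balance reaches zero during payment 112.

112 months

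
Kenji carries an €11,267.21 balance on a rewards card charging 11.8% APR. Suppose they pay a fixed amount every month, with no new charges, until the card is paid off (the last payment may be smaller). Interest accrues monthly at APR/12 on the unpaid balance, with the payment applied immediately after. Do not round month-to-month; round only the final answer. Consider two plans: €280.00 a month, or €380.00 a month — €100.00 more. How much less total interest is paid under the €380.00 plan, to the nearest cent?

Monthly rate r = 11.8%/12 = 0.983333% = 0.00983333.
At €280.00/mo: n = ⌈−ln(1 − rB₀/P)/ln(1+r)⌉ = 52 payments (last €132.65); total interest = total paid − €11,267.21 = €3,145.44.
At €380.00/mo: 36 payments (last €86.14); total interest €2,118.93.
Interest saved = €3,145.44 − €2,118.93 = €1,026.51.

€1,026.51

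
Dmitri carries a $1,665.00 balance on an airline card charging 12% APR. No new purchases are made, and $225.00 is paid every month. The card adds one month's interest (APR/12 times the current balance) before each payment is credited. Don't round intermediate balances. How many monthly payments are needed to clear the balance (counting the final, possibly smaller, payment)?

Monthly rate r = 12%/12 = 1% = 0.01.
Recurrence: B ← B·(1+r) − $225.00.
Month 1: interest $16.65; balance after payment $1,456.65.
Month 2: interest $14.57; balance after payment $1,246.22.
Closed form: n = −ln(1 − rB₀/P)/ln(1+r) = −ln(0.926)/ln(1.01) ≈ 7.726, so the balance reaches zero during payment 8.

8 months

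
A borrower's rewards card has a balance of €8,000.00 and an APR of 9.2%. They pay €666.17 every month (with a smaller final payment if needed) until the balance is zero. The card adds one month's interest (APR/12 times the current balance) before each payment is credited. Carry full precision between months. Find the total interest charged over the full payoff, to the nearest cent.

Monthly rate r = 9.2%/12 = 0.766667% = 0.00766667.
Payoff takes n = ⌈−ln(1 − rB₀/P)/ln(1+r)⌉ = ⌈12.646⌉ = 13 payments; the last is €431.24.
Total paid = 12·€666.17 + €431.24 = €8,425.28.
Total interest = total paid − principal = €8,425.28 − €8,000.00 = €425.28.

€425.28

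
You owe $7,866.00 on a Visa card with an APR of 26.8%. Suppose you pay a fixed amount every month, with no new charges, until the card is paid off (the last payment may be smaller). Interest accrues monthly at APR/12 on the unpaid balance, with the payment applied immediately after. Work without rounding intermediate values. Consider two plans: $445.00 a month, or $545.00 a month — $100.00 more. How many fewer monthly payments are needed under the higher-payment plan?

5 fewer payments

Monthly rate r = 26.8%/12 = 2.23333% = 0.0223333.
At $445.00/mo: n = ⌈−ln(1 − rB₀/P)/ln(1+r)⌉ = 23 payments (last $327.83); total interest = total paid − $7,866.00 = $2,251.83.
At $545.00/mo: 18 payments (last $337.41); total interest $1,736.41.
Payments saved = 23 − 18 = 5.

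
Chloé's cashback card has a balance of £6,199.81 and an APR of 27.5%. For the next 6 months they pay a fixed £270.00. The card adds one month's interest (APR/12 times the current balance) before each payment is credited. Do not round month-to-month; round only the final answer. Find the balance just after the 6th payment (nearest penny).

£5,386.94

Monthly rate r = 27.5%/12 = 2.29167% = 0.0229167.
Each month: B ← B·(1+r) − £270.00.
Month 1: interest £142.08; balance after payment £6,071.89.
Month 2: interest £139.15; balance after payment £5,941.04.
Month 3: interest £136.15; balance after payment £5,807.19.
Month 4: interest £133.08; balance after payment £5,670.27.
Month 5: interest £129.94; balance after payment £5,530.21.
Month 6: interest £126.73; balance after payment £5,386.94.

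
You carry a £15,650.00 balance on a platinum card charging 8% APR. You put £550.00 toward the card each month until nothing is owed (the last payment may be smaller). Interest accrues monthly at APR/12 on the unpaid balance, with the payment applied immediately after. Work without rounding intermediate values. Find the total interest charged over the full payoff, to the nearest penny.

£1,761.82

Monthly rate r = 8%/12 = 0.666667% = 0.00666667.
Payoff takes n = ⌈−ln(1 − rB₀/P)/ln(1+r)⌉ = ⌈31.657⌉ = 32 payments; the last is £361.82.
Total paid = 31·£550.00 + £361.82 = £17,411.82.
Total interest = total paid − principal = £17,411.82 − £15,650.00 = £1,761.82.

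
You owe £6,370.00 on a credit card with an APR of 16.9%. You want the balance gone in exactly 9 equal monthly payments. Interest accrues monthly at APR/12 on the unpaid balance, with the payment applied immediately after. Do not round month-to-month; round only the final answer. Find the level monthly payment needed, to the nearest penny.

£758.55

Monthly rate r = 16.9%/12 = 1.40833% = 0.0140833.
Level-payment amortization: P = B₀·r / (1 − (1+r)^(−n)) = 6370.00·0.0140833 / (1 − 1.01408^(−9)).
Denominator 1 − (1+r)^(−9) = 0.118266798.
P = 89.7108 / 0.118266798 ≈ 758.55.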